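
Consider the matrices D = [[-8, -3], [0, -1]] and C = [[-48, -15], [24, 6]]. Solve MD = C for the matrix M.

Right-multiplying both sides by D⁻¹ gives M = CD⁻¹.
det D = 8, so D⁻¹ = [[-1/8, 3/8], [0, -1]].
M = CD⁻¹ = [[-48, -15], [24, 6]] · [[-1/8, 3/8], [0, -1]] = [[6, -3], [-3, 3]].

M = [[6, -3], [-3, 3]]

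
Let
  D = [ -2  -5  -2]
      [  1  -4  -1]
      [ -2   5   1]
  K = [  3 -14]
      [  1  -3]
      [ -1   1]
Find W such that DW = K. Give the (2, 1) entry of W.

-1

Left-multiplying both sides by D⁻¹ gives W = D⁻¹K.
D has determinant -1; D⁻¹ = [[-1, 5, 3], [-1, 6, 4], [3, -20, -13]].
W = D⁻¹K = [[-1, 5, 3], [-1, 6, 4], [3, -20, -13]] · [[3, -14], [1, -3], [-1, 1]] = [[-1, 2], [-1, 0], [2, 5]].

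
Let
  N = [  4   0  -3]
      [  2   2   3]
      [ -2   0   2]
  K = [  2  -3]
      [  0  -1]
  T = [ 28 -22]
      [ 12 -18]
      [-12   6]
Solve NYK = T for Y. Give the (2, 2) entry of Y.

-4

Left-multiply by N⁻¹ and right-multiply by K⁻¹: Y = N⁻¹TK⁻¹.
det N = 4, so N⁻¹ = [[1, 0, 3/2], [-5/2, 1/2, -9/2], [1, 0, 2]].
det K = -2, so K⁻¹ = [[1/2, -3/2], [0, -1]].
N⁻¹T = [[10, -13], [-10, 19], [4, -10]].
Y = (N⁻¹T)K⁻¹ = [[5, -2], [-5, -4], [2, 4]].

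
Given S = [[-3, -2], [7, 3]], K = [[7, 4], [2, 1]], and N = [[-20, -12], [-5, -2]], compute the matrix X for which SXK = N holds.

X = S⁻¹NK⁻¹ (apply S⁻¹ on the left and K⁻¹ on the right).
det S = 5; the adjugate gives S⁻¹ = [[3/5, 2/5], [-7/5, -3/5]].
K has determinant -1; K⁻¹ = [[-1, 4], [2, -7]].
S⁻¹N = [[-14, -8], [31, 18]].
X = (S⁻¹N)K⁻¹ = [[-2, 0], [5, -2]].

X = [[-2, 0], [5, -2]]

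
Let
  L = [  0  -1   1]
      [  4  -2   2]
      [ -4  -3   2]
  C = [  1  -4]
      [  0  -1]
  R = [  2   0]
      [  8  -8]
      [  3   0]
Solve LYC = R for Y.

Left-multiply by L⁻¹ and right-multiply by C⁻¹: Y = L⁻¹RC⁻¹.
det L = -4, so L⁻¹ = [[-1/2, 1/4, 0], [4, -1, -1], [5, -1, -1]].
det C = -1; the adjugate gives C⁻¹ = [[1, -4], [0, -1]].
L⁻¹R = [[1, -2], [-3, 8], [-1, 8]].
Y = (L⁻¹R)C⁻¹ = [[1, -2], [-3, 4], [-1, -4]].

Y = [[1, -2], [-3, 4], [-1, -4]]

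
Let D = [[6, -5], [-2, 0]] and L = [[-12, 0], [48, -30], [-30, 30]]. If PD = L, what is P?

P = [[0, 6], [6, -6], [-6, -3]]

Since D sits to the right of P, P = LD⁻¹.
D has determinant -10; D⁻¹ = [[0, -1/2], [-1/5, -3/5]].
P = LD⁻¹ = [[-12, 0], [48, -30], [-30, 30]] · [[0, -1/2], [-1/5, -3/5]] = [[0, 6], [6, -6], [-6, -3]].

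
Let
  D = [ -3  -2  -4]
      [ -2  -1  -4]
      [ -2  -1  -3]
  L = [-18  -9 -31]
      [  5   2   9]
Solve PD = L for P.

Since D sits to the right of P, P = LD⁻¹.
det D = -1; the adjugate gives D⁻¹ = [[1, 2, -4], [-2, -1, 4], [0, -1, 1]].
P = LD⁻¹ = [[-18, -9, -31], [5, 2, 9]] · [[1, 2, -4], [-2, -1, 4], [0, -1, 1]] = [[0, 4, 5], [1, -1, -3]].

P = [[0, 4, 5], [1, -1, -3]]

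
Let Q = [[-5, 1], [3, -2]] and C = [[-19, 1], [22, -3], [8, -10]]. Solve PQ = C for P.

P = [[5, 2], [-5, -1], [2, 6]]

Since Q sits to the right of P, P = CQ⁻¹.
det Q = 7, so Q⁻¹ = [[-2/7, -1/7], [-3/7, -5/7]].
P = CQ⁻¹ = [[-19, 1], [22, -3], [8, -10]] · [[-2/7, -1/7], [-3/7, -5/7]] = [[5, 2], [-5, -1], [2, 6]].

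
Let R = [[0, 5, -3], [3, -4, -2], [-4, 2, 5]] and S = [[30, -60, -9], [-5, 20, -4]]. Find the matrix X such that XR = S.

X = [[-6, 6, -3], [4, 1, 2]]

R is on the right of X, so right-multiply by R⁻¹: X = SR⁻¹.
det R = -5, so R⁻¹ = [[16/5, 31/5, 22/5], [7/5, 12/5, 9/5], [2, 4, 3]].
X = SR⁻¹ = [[30, -60, -9], [-5, 20, -4]] · [[16/5, 31/5, 22/5], [7/5, 12/5, 9/5], [2, 4, 3]] = [[-6, 6, -3], [4, 1, 2]].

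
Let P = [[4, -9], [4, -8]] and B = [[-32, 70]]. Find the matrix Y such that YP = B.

Right-multiplying both sides by P⁻¹ gives Y = BP⁻¹.
det P = 4; the adjugate gives P⁻¹ = [[-2, 9/4], [-1, 1]].
Y = BP⁻¹ = [[-32, 70]] · [[-2, 9/4], [-1, 1]] = [[-6, -2]].

Y = [[-6, -2]]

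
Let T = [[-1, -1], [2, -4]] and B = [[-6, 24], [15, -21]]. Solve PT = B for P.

T is on the right of P, so right-multiply by T⁻¹: P = BT⁻¹.
det T = 6; the adjugate gives T⁻¹ = [[-2/3, 1/6], [-1/3, -1/6]].
P = BT⁻¹ = [[-6, 24], [15, -21]] · [[-2/3, 1/6], [-1/3, -1/6]] = [[-4, -5], [-3, 6]].

P = [[-4, -5], [-3, 6]]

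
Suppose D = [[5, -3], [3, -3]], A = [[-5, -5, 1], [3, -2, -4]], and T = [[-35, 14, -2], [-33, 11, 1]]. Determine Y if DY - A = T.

DY = T + A = [[-40, 9, -1], [-30, 9, -3]].
D is on the left of Y, so left-multiply by D⁻¹: Y = D⁻¹(T + A).
det D = -6, so D⁻¹ = [[1/2, -1/2], [1/2, -5/6]].
Y = D⁻¹(T + A) = [[-5, 0, 1], [5, -3, 2]].

Y = [[-5, 0, 1], [5, -3, 2]]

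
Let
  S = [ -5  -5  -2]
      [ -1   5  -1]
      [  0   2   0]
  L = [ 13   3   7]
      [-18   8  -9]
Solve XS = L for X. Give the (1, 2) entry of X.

-3

S is on the right of X, so right-multiply by S⁻¹: X = LS⁻¹.
det S = -6, so S⁻¹ = [[-1/3, 2/3, -5/2], [0, 0, 1/2], [1/3, -5/3, 5]].
X = LS⁻¹ = [[13, 3, 7], [-18, 8, -9]] · [[-1/3, 2/3, -5/2], [0, 0, 1/2], [1/3, -5/3, 5]] = [[-2, -3, 4], [3, 3, 4]].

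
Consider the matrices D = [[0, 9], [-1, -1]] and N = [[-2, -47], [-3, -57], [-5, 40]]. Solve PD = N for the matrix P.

P = [[-5, 2], [-6, 3], [5, 5]]

D is on the right of P, so right-multiply by D⁻¹: P = ND⁻¹.
det D = 9; the adjugate gives D⁻¹ = [[-1/9, -1], [1/9, 0]].
P = ND⁻¹ = [[-2, -47], [-3, -57], [-5, 40]] · [[-1/9, -1], [1/9, 0]] = [[-5, 2], [-6, 3], [5, 5]].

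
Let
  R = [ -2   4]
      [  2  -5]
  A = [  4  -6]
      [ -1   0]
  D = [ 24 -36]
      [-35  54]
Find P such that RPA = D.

Left-multiply by R⁻¹ and right-multiply by A⁻¹: P = R⁻¹DA⁻¹.
det R = 2, so R⁻¹ = [[-5/2, -2], [-1, -1]].
det A = -6, so A⁻¹ = [[0, -1], [-1/6, -2/3]].
R⁻¹D = [[10, -18], [11, -18]].
P = (R⁻¹D)A⁻¹ = [[3, 2], [3, 1]].

P = [[3, 2], [3, 1]]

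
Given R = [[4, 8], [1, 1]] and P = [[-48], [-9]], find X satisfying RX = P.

X = [[-6], [-3]]

Since R multiplies X on the left, X = R⁻¹P.
det R = -4, so R⁻¹ = [[-1/4, 2], [1/4, -1]].
X = R⁻¹P = [[-1/4, 2], [1/4, -1]] · [[-48], [-9]] = [[-6], [-3]].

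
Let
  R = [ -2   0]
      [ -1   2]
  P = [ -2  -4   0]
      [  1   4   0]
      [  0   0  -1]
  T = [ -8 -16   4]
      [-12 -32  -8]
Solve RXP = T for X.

Left-multiply by R⁻¹ and right-multiply by P⁻¹: X = R⁻¹TP⁻¹.
R has determinant -4; R⁻¹ = [[-1/2, 0], [-1/4, 1/2]].
P has determinant 4; P⁻¹ = [[-1, -1, 0], [1/4, 1/2, 0], [0, 0, -1]].
R⁻¹T = [[4, 8, -2], [-4, -12, -5]].
X = (R⁻¹T)P⁻¹ = [[-2, 0, 2], [1, -2, 5]].

X = [[-2, 0, 2], [1, -2, 5]]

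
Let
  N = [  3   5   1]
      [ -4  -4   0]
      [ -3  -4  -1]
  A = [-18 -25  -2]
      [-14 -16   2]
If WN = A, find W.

Since N sits to the right of W, W = AN⁻¹.
det N = -4, so N⁻¹ = [[-1, -1/4, -1], [1, 0, 1], [-1, 3/4, -2]].
W = AN⁻¹ = [[-18, -25, -2], [-14, -16, 2]] · [[-1, -1/4, -1], [1, 0, 1], [-1, 3/4, -2]] = [[-5, 3, -3], [-4, 5, -6]].

W = [[-5, 3, -3], [-4, 5, -6]]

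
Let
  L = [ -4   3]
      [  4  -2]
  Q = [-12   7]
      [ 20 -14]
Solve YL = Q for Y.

Y = [[1, -2], [-4, 1]]

L is on the right of Y, so right-multiply by L⁻¹: Y = QL⁻¹.
L has determinant -4; L⁻¹ = [[1/2, 3/4], [1, 1]].
Y = QL⁻¹ = [[-12, 7], [20, -14]] · [[1/2, 3/4], [1, 1]] = [[1, -2], [-4, 1]].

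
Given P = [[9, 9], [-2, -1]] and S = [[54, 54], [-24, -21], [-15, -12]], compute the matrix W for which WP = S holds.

W = [[6, 0], [-2, 3], [-1, 3]]

Since P sits to the right of W, W = SP⁻¹.
det P = 9, so P⁻¹ = [[-1/9, -1], [2/9, 1]].
W = SP⁻¹ = [[54, 54], [-24, -21], [-15, -12]] · [[-1/9, -1], [2/9, 1]] = [[6, 0], [-2, 3], [-1, 3]].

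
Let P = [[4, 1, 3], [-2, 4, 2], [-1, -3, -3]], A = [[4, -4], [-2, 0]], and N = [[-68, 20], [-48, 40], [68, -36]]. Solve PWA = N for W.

Left-multiply by P⁻¹ and right-multiply by A⁻¹: W = P⁻¹NA⁻¹.
det P = -2; the adjugate gives P⁻¹ = [[3, 3, 5], [4, 9/2, 7], [-5, -11/2, -9]].
A has determinant -8; A⁻¹ = [[0, -1/2], [-1/4, -1/2]].
P⁻¹N = [[-8, 0], [-12, 8], [-8, 4]].
W = (P⁻¹N)A⁻¹ = [[0, 4], [-2, 2], [-1, 2]].

W = [[0, 4], [-2, 2], [-1, 2]]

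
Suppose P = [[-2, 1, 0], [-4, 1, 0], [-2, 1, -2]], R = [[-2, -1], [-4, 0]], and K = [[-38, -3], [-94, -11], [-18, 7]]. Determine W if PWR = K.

W = [[-4, -5], [-5, -2], [5, 0]]

W = P⁻¹KR⁻¹ (apply P⁻¹ on the left and R⁻¹ on the right).
det P = -4, so P⁻¹ = [[1/2, -1/2, 0], [2, -1, 0], [1/2, 0, -1/2]].
R has determinant -4; R⁻¹ = [[0, -1/4], [-1, 1/2]].
P⁻¹K = [[28, 4], [18, 5], [-10, -5]].
W = (P⁻¹K)R⁻¹ = [[-4, -5], [-5, -2], [5, 0]].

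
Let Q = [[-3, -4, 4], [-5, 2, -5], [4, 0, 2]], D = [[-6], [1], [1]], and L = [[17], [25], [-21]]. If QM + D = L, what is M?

M = [[-5], [-3], [-1]]

QM = L − D = [[23], [24], [-22]].
Q is on the left of M, so left-multiply by Q⁻¹: M = Q⁻¹(L − D).
Q has determinant -4; Q⁻¹ = [[-1, -2, -3], [5/2, 11/2, 35/4], [2, 4, 13/2]].
M = Q⁻¹(L − D) = [[-5], [-3], [-1]].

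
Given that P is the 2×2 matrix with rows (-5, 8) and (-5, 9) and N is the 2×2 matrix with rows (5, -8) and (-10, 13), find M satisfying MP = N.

M = [[-1, 0], [5, -3]]

Since P sits to the right of M, M = NP⁻¹.
det P = -5; the adjugate gives P⁻¹ = [[-9/5, 8/5], [-1, 1]].
M = NP⁻¹ = [[5, -8], [-10, 13]] · [[-9/5, 8/5], [-1, 1]] = [[-1, 0], [5, -3]].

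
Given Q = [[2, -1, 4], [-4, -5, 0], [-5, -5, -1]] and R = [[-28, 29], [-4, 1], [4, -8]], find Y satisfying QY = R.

Y = [[-4, 6], [4, -5], [-4, 3]]

Left-multiplying both sides by Q⁻¹ gives Y = Q⁻¹R.
det Q = -6; the adjugate gives Q⁻¹ = [[-5/6, 7/2, -10/3], [2/3, -3, 8/3], [5/6, -5/2, 7/3]].
Y = Q⁻¹R = [[-5/6, 7/2, -10/3], [2/3, -3, 8/3], [5/6, -5/2, 7/3]] · [[-28, 29], [-4, 1], [4, -8]] = [[-4, 6], [4, -5], [-4, 3]].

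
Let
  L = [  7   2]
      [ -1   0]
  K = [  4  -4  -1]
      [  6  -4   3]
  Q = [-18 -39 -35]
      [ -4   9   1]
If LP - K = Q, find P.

P = [[-2, -5, -4], [0, -4, -4]]

LP = Q + K = [[-14, -43, -36], [2, 5, 4]].
Left-multiplying both sides by L⁻¹ gives P = L⁻¹(Q + K).
det L = 2, so L⁻¹ = [[0, -1], [1/2, 7/2]].
P = L⁻¹(Q + K) = [[-2, -5, -4], [0, -4, -4]].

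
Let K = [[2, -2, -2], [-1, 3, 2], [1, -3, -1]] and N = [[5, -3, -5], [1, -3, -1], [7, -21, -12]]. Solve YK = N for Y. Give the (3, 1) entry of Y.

Since K sits to the right of Y, Y = NK⁻¹.
det K = 4, so K⁻¹ = [[3/4, 1, 1/2], [1/4, 0, -1/2], [0, 1, 1]].
Y = NK⁻¹ = [[5, -3, -5], [1, -3, -1], [7, -21, -12]] · [[3/4, 1, 1/2], [1/4, 0, -1/2], [0, 1, 1]] = [[3, 0, -1], [0, 0, 1], [0, -5, 2]].

0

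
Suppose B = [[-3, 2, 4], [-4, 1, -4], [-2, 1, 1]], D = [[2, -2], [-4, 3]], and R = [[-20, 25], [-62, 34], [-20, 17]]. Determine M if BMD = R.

M = [[-2, -5], [-3, -4], [-5, -3]]

Isolating M: multiply by B⁻¹ from the left and D⁻¹ from the right, so M = B⁻¹RD⁻¹.
det B = 1; the adjugate gives B⁻¹ = [[5, 2, -12], [12, 5, -28], [-2, -1, 5]].
det D = -2, so D⁻¹ = [[-3/2, -1], [-2, -1]].
B⁻¹R = [[16, -11], [10, -6], [2, 1]].
M = (B⁻¹R)D⁻¹ = [[-2, -5], [-3, -4], [-5, -3]].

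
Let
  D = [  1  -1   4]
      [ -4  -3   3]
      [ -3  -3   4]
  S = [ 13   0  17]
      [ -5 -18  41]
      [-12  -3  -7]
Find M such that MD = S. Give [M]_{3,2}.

3

Since D sits to the right of M, M = SD⁻¹.
det D = 2; the adjugate gives D⁻¹ = [[-3/2, -4, 9/2], [7/2, 8, -19/2], [3/2, 3, -7/2]].
M = SD⁻¹ = [[13, 0, 17], [-5, -18, 41], [-12, -3, -7]] · [[-3/2, -4, 9/2], [7/2, 8, -19/2], [3/2, 3, -7/2]] = [[6, -1, -1], [6, -1, 5], [-3, 3, -1]].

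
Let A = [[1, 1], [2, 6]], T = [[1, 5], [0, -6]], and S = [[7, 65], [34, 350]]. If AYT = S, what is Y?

Y = [[2, 0], [5, -5]]

Left-multiply by A⁻¹ and right-multiply by T⁻¹: Y = A⁻¹ST⁻¹.
A has determinant 4; A⁻¹ = [[3/2, -1/4], [-1/2, 1/4]].
det T = -6, so T⁻¹ = [[1, 5/6], [0, -1/6]].
A⁻¹S = [[2, 10], [5, 55]].
Y = (A⁻¹S)T⁻¹ = [[2, 0], [5, -5]].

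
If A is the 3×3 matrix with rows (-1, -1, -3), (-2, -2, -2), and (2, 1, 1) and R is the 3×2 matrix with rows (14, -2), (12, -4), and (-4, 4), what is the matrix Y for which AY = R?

Y = [[2, 2], [-4, 0], [-4, 0]]

Since A multiplies Y on the left, Y = A⁻¹R.
det A = -4, so A⁻¹ = [[0, 1/2, 1], [1/2, -5/4, -1], [-1/2, 1/4, 0]].
Y = A⁻¹R = [[0, 1/2, 1], [1/2, -5/4, -1], [-1/2, 1/4, 0]] · [[14, -2], [12, -4], [-4, 4]] = [[2, 2], [-4, 0], [-4, 0]].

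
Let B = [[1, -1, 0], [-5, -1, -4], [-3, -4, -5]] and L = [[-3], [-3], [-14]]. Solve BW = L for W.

W = [[-4], [-1], [6]]

Since B multiplies W on the left, W = B⁻¹L.
det B = 2, so B⁻¹ = [[-11/2, -5/2, 2], [-13/2, -5/2, 2], [17/2, 7/2, -3]].
W = B⁻¹L = [[-11/2, -5/2, 2], [-13/2, -5/2, 2], [17/2, 7/2, -3]] · [[-3], [-3], [-14]] = [[-4], [-1], [6]].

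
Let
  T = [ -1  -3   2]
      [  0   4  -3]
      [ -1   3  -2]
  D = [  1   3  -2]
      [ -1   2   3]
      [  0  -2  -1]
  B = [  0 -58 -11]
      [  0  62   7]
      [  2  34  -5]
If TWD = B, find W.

W = [[0, 1, -5], [4, 1, 0], [0, -4, -3]]

Left-multiply by T⁻¹ and right-multiply by D⁻¹: W = T⁻¹BD⁻¹.
det T = -2, so T⁻¹ = [[-1/2, 0, -1/2], [-3/2, -2, 3/2], [-2, -3, 2]].
D has determinant -3; D⁻¹ = [[-4/3, -7/3, -13/3], [1/3, 1/3, 1/3], [-2/3, -2/3, -5/3]].
T⁻¹B = [[-1, 12, 8], [3, 14, -5], [4, -2, -9]].
W = (T⁻¹B)D⁻¹ = [[0, 1, -5], [4, 1, 0], [0, -4, -3]].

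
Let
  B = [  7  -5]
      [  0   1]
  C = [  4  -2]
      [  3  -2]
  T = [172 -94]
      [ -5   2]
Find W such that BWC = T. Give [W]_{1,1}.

Isolating W: multiply by B⁻¹ from the left and C⁻¹ from the right, so W = B⁻¹TC⁻¹.
det B = 7; the adjugate gives B⁻¹ = [[1/7, 5/7], [0, 1]].
C has determinant -2; C⁻¹ = [[1, -1], [3/2, -2]].
B⁻¹T = [[21, -12], [-5, 2]].
W = (B⁻¹T)C⁻¹ = [[3, 3], [-2, 1]].

3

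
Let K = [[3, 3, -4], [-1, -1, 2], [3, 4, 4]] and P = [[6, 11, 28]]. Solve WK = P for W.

K is on the right of W, so right-multiply by K⁻¹: W = PK⁻¹.
det K = -2; the adjugate gives K⁻¹ = [[6, 14, -1], [-5, -12, 1], [1/2, 3/2, 0]].
W = PK⁻¹ = [[6, 11, 28]] · [[6, 14, -1], [-5, -12, 1], [1/2, 3/2, 0]] = [[-5, -6, 5]].

W = [[-5, -6, 5]]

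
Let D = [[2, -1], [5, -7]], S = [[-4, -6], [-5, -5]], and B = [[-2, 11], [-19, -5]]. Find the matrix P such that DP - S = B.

DP = B + S = [[-6, 5], [-24, -10]].
Left-multiplying both sides by D⁻¹ gives P = D⁻¹(B + S).
det D = -9, so D⁻¹ = [[7/9, -1/9], [5/9, -2/9]].
P = D⁻¹(B + S) = [[-2, 5], [2, 5]].

P = [[-2, 5], [2, 5]]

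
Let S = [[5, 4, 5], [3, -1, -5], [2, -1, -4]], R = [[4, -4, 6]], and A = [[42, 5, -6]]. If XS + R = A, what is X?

XS = A − R = [[38, 9, -12]].
S is on the right of X, so right-multiply by S⁻¹: X = (A − R)S⁻¹.
det S = -2, so S⁻¹ = [[1/2, -11/2, 15/2], [-1, 15, -20], [1/2, -13/2, 17/2]].
X = (A − R)S⁻¹ = [[4, 4, 3]].

X = [[4, 4, 3]]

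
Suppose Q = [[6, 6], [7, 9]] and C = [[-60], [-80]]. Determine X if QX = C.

Q is on the left of X, so left-multiply by Q⁻¹: X = Q⁻¹C.
Q has determinant 12; Q⁻¹ = [[3/4, -1/2], [-7/12, 1/2]].
X = Q⁻¹C = [[3/4, -1/2], [-7/12, 1/2]] · [[-60], [-80]] = [[-5], [-5]].

X = [[-5], [-5]]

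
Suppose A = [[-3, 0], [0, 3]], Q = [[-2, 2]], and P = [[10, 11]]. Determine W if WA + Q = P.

W = [[-4, 3]]

WA = P − Q = [[12, 9]].
Right-multiplying both sides by A⁻¹ gives W = (P − Q)A⁻¹.
det A = -9; the adjugate gives A⁻¹ = [[-1/3, 0], [0, 1/3]].
W = (P − Q)A⁻¹ = [[-4, 3]].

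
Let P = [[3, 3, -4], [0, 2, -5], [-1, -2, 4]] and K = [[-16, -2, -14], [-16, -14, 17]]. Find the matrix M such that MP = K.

Since P sits to the right of M, M = KP⁻¹.
P has determinant 1; P⁻¹ = [[-2, -4, -7], [5, 8, 15], [2, 3, 6]].
M = KP⁻¹ = [[-16, -2, -14], [-16, -14, 17]] · [[-2, -4, -7], [5, 8, 15], [2, 3, 6]] = [[-6, 6, -2], [-4, 3, 4]].

M = [[-6, 6, -2], [-4, 3, 4]]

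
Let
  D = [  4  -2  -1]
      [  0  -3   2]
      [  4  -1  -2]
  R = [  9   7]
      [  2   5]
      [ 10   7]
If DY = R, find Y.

Y = [[-1, -2], [-4, -5], [-5, -5]]

Left-multiplying both sides by D⁻¹ gives Y = D⁻¹R.
D has determinant 4; D⁻¹ = [[2, -3/4, -7/4], [2, -1, -2], [3, -1, -3]].
Y = D⁻¹R = [[2, -3/4, -7/4], [2, -1, -2], [3, -1, -3]] · [[9, 7], [2, 5], [10, 7]] = [[-1, -2], [-4, -5], [-5, -5]].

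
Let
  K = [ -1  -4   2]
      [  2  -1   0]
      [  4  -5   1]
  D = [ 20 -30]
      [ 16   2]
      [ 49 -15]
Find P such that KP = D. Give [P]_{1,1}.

Left-multiplying both sides by K⁻¹ gives P = K⁻¹D.
det K = -3, so K⁻¹ = [[1/3, 2, -2/3], [2/3, 3, -4/3], [2, 7, -3]].
P = K⁻¹D = [[1/3, 2, -2/3], [2/3, 3, -4/3], [2, 7, -3]] · [[20, -30], [16, 2], [49, -15]] = [[6, 4], [-4, 6], [5, -1]].

6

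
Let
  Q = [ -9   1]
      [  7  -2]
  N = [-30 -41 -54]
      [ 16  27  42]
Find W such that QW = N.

W = [[4, 5, 6], [6, 4, 0]]

Since Q multiplies W on the left, W = Q⁻¹N.
det Q = 11; the adjugate gives Q⁻¹ = [[-2/11, -1/11], [-7/11, -9/11]].
W = Q⁻¹N = [[-2/11, -1/11], [-7/11, -9/11]] · [[-30, -41, -54], [16, 27, 42]] = [[4, 5, 6], [6, 4, 0]].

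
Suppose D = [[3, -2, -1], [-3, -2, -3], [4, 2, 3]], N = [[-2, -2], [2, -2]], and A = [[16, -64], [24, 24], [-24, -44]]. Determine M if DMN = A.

M = D⁻¹AN⁻¹ (apply D⁻¹ on the left and N⁻¹ on the right).
det D = 4, so D⁻¹ = [[0, 1, 1], [-3/4, 13/4, 3], [1/2, -7/2, -3]].
N has determinant 8; N⁻¹ = [[-1/4, 1/4], [-1/4, -1/4]].
D⁻¹A = [[0, -20], [-6, -6], [-4, 16]].
M = (D⁻¹A)N⁻¹ = [[5, 5], [3, 0], [-3, -5]].

M = [[5, 5], [3, 0], [-3, -5]]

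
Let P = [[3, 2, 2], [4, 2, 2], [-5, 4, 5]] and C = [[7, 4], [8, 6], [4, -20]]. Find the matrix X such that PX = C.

X = [[1, 2], [1, 5], [1, -6]]

Left-multiplying both sides by P⁻¹ gives X = P⁻¹C.
P has determinant -2; P⁻¹ = [[-1, 1, 0], [15, -25/2, -1], [-13, 11, 1]].
X = P⁻¹C = [[-1, 1, 0], [15, -25/2, -1], [-13, 11, 1]] · [[7, 4], [8, 6], [4, -20]] = [[1, 2], [1, 5], [1, -6]].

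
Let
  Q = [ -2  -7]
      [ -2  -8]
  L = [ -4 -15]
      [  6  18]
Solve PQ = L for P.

P = [[1, 1], [-6, 3]]

Right-multiplying both sides by Q⁻¹ gives P = LQ⁻¹.
det Q = 2; the adjugate gives Q⁻¹ = [[-4, 7/2], [1, -1]].
P = LQ⁻¹ = [[-4, -15], [6, 18]] · [[-4, 7/2], [1, -1]] = [[1, 1], [-6, 3]].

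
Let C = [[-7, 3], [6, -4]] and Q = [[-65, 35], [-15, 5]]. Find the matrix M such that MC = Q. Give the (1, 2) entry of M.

Since C sits to the right of M, M = QC⁻¹.
det C = 10; the adjugate gives C⁻¹ = [[-2/5, -3/10], [-3/5, -7/10]].
M = QC⁻¹ = [[-65, 35], [-15, 5]] · [[-2/5, -3/10], [-3/5, -7/10]] = [[5, -5], [3, 1]].

-5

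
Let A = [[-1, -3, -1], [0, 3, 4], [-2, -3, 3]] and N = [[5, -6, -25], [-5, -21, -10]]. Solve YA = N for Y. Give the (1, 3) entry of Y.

Since A sits to the right of Y, Y = NA⁻¹.
det A = -3; the adjugate gives A⁻¹ = [[-7, -4, 3], [8/3, 5/3, -4/3], [-2, -1, 1]].
Y = NA⁻¹ = [[5, -6, -25], [-5, -21, -10]] · [[-7, -4, 3], [8/3, 5/3, -4/3], [-2, -1, 1]] = [[-1, -5, -2], [-1, -5, 3]].

-2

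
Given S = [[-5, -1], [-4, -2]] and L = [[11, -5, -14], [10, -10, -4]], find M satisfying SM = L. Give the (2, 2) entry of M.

5

S is on the left of M, so left-multiply by S⁻¹: M = S⁻¹L.
S has determinant 6; S⁻¹ = [[-1/3, 1/6], [2/3, -5/6]].
M = S⁻¹L = [[-1/3, 1/6], [2/3, -5/6]] · [[11, -5, -14], [10, -10, -4]] = [[-2, 0, 4], [-1, 5, -6]].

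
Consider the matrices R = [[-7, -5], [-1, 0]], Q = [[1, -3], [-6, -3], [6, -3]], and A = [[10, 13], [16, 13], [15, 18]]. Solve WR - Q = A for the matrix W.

W = [[-2, 3], [-2, 4], [-3, 0]]

WR = A + Q = [[11, 10], [10, 10], [21, 15]].
Since R sits to the right of W, W = (A + Q)R⁻¹.
R has determinant -5; R⁻¹ = [[0, -1], [-1/5, 7/5]].
W = (A + Q)R⁻¹ = [[-2, 3], [-2, 4], [-3, 0]].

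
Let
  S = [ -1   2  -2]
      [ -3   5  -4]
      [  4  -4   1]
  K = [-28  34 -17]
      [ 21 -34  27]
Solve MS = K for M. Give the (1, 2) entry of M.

S is on the right of M, so right-multiply by S⁻¹: M = KS⁻¹.
det S = 1, so S⁻¹ = [[-11, 6, 2], [-13, 7, 2], [-8, 4, 1]].
M = KS⁻¹ = [[-28, 34, -17], [21, -34, 27]] · [[-11, 6, 2], [-13, 7, 2], [-8, 4, 1]] = [[2, 2, -5], [-5, -4, 1]].

2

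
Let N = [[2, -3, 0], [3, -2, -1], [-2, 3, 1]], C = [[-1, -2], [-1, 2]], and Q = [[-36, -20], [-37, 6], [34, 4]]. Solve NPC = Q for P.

Isolating P: multiply by N⁻¹ from the left and C⁻¹ from the right, so P = N⁻¹QC⁻¹.
N has determinant 5; N⁻¹ = [[1/5, 3/5, 3/5], [-1/5, 2/5, 2/5], [1, 0, 1]].
det C = -4; the adjugate gives C⁻¹ = [[-1/2, -1/2], [-1/4, 1/4]].
N⁻¹Q = [[-9, 2], [6, 8], [-2, -16]].
P = (N⁻¹Q)C⁻¹ = [[4, 5], [-5, -1], [5, -3]].

P = [[4, 5], [-5, -1], [5, -3]]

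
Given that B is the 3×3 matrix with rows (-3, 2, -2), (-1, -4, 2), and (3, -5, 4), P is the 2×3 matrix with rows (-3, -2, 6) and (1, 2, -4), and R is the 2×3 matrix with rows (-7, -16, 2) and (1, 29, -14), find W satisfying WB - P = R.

W = [[4, 4, 2], [-2, -5, -3]]

WB = R + P = [[-10, -18, 8], [2, 31, -18]].
Since B sits to the right of W, W = (R + P)B⁻¹.
det B = 4; the adjugate gives B⁻¹ = [[-3/2, 1/2, -1], [5/2, -3/2, 2], [17/4, -9/4, 7/2]].
W = (R + P)B⁻¹ = [[4, 4, 2], [-2, -5, -3]].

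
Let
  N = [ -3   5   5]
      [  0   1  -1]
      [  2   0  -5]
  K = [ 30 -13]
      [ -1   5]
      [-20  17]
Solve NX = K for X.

Left-multiplying both sides by N⁻¹ gives X = N⁻¹K.
N has determinant -5; N⁻¹ = [[1, -5, 2], [2/5, -1, 3/5], [2/5, -2, 3/5]].
X = N⁻¹K = [[1, -5, 2], [2/5, -1, 3/5], [2/5, -2, 3/5]] · [[30, -13], [-1, 5], [-20, 17]] = [[-5, -4], [1, 0], [2, -5]].

X = [[-5, -4], [1, 0], [2, -5]]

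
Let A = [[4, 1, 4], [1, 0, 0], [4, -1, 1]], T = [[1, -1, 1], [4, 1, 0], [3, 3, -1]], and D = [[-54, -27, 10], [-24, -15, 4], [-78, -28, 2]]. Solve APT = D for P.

P = A⁻¹DT⁻¹ (apply A⁻¹ on the left and T⁻¹ on the right).
det A = -5, so A⁻¹ = [[0, 1, 0], [1/5, 12/5, -4/5], [1/5, -8/5, 1/5]].
det T = 4, so T⁻¹ = [[-1/4, 1/2, -1/4], [1, -1, 1], [9/4, -3/2, 5/4]].
A⁻¹D = [[-24, -15, 4], [-6, -19, 10], [12, 13, -4]].
P = (A⁻¹D)T⁻¹ = [[0, -3, -4], [5, 1, -5], [1, -1, 5]].

P = [[0, -3, -4], [5, 1, -5], [1, -1, 5]]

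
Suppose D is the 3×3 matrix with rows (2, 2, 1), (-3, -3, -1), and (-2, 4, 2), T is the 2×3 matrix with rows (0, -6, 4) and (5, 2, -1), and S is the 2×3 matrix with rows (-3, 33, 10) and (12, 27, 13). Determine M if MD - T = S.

M = [[5, 1, 5], [3, -5, 2]]

MD = S + T = [[-3, 27, 14], [17, 29, 12]].
Right-multiplying both sides by D⁻¹ gives M = (S + T)D⁻¹.
det D = -6; the adjugate gives D⁻¹ = [[1/3, 0, -1/6], [-4/3, -1, 1/6], [3, 2, 0]].
M = (S + T)D⁻¹ = [[5, 1, 5], [3, -5, 2]].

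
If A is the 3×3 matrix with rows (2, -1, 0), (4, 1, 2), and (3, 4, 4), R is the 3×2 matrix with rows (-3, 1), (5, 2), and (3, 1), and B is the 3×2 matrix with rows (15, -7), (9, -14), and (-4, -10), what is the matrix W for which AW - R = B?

W = [[5, -3], [-2, 0], [-2, 0]]

AW = B + R = [[12, -6], [14, -12], [-1, -9]].
A is on the left of W, so left-multiply by A⁻¹: W = A⁻¹(B + R).
det A = 2; the adjugate gives A⁻¹ = [[-2, 2, -1], [-5, 4, -2], [13/2, -11/2, 3]].
W = A⁻¹(B + R) = [[5, -3], [-2, 0], [-2, 0]].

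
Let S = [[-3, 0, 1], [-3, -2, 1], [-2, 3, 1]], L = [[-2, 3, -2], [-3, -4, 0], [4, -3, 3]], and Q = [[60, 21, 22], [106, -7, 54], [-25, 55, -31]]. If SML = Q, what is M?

Isolating M: multiply by S⁻¹ from the left and L⁻¹ from the right, so M = S⁻¹QL⁻¹.
det S = 2, so S⁻¹ = [[-5/2, 3/2, 1], [1/2, -1/2, 0], [-13/2, 9/2, 3]].
L has determinant 1; L⁻¹ = [[-12, -3, -8], [9, 2, 6], [25, 6, 17]].
S⁻¹Q = [[-16, -8, -5], [-23, 14, -16], [12, -3, 7]].
M = (S⁻¹Q)L⁻¹ = [[-5, 2, -5], [2, 1, -4], [4, 0, 5]].

M = [[-5, 2, -5], [2, 1, -4], [4, 0, 5]]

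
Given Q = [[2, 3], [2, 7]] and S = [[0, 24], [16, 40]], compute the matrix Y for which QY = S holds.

Y = [[-6, 6], [4, 4]]

Q is on the left of Y, so left-multiply by Q⁻¹: Y = Q⁻¹S.
det Q = 8; the adjugate gives Q⁻¹ = [[7/8, -3/8], [-1/4, 1/4]].
Y = Q⁻¹S = [[7/8, -3/8], [-1/4, 1/4]] · [[0, 24], [16, 40]] = [[-6, 6], [4, 4]].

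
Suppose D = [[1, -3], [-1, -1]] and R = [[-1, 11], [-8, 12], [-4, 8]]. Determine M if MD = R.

M = [[-3, -2], [-5, 3], [-3, 1]]

Since D sits to the right of M, M = RD⁻¹.
D has determinant -4; D⁻¹ = [[1/4, -3/4], [-1/4, -1/4]].
M = RD⁻¹ = [[-1, 11], [-8, 12], [-4, 8]] · [[1/4, -3/4], [-1/4, -1/4]] = [[-3, -2], [-5, 3], [-3, 1]].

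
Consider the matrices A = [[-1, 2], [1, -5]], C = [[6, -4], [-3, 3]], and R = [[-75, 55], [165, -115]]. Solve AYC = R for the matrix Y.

Isolating Y: multiply by A⁻¹ from the left and C⁻¹ from the right, so Y = A⁻¹RC⁻¹.
det A = 3, so A⁻¹ = [[-5/3, -2/3], [-1/3, -1/3]].
det C = 6, so C⁻¹ = [[1/2, 2/3], [1/2, 1]].
A⁻¹R = [[15, -15], [-30, 20]].
Y = (A⁻¹R)C⁻¹ = [[0, -5], [-5, 0]].

Y = [[0, -5], [-5, 0]]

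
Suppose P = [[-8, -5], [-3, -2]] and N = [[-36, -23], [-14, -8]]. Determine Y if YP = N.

Y = [[3, 4], [4, -6]]

Since P sits to the right of Y, Y = NP⁻¹.
det P = 1; the adjugate gives P⁻¹ = [[-2, 5], [3, -8]].
Y = NP⁻¹ = [[-36, -23], [-14, -8]] · [[-2, 5], [3, -8]] = [[3, 4], [4, -6]].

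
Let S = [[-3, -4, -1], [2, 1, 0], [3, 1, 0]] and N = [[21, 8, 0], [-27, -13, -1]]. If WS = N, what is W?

Since S sits to the right of W, W = NS⁻¹.
det S = 1; the adjugate gives S⁻¹ = [[0, -1, 1], [0, 3, -2], [-1, -9, 5]].
W = NS⁻¹ = [[21, 8, 0], [-27, -13, -1]] · [[0, -1, 1], [0, 3, -2], [-1, -9, 5]] = [[0, 3, 5], [1, -3, -6]].

W = [[0, 3, 5], [1, -3, -6]]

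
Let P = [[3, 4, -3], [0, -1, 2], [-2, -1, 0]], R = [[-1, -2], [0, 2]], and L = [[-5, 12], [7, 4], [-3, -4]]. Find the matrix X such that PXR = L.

Left-multiply by P⁻¹ and right-multiply by R⁻¹: X = P⁻¹LR⁻¹.
det P = -4; the adjugate gives P⁻¹ = [[-1/2, -3/4, -5/4], [1, 3/2, 3/2], [1/2, 5/4, 3/4]].
R has determinant -2; R⁻¹ = [[-1, -1], [0, 1/2]].
P⁻¹L = [[1, -4], [1, 12], [4, 8]].
X = (P⁻¹L)R⁻¹ = [[-1, -3], [-1, 5], [-4, 0]].

X = [[-1, -3], [-1, 5], [-4, 0]]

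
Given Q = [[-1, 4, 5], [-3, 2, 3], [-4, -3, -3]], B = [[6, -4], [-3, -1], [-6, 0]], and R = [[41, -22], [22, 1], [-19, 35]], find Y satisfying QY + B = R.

Y = [[-2, -5], [2, -2], [5, -3]]

QY = R − B = [[35, -18], [25, 2], [-13, 35]].
Q is on the left of Y, so left-multiply by Q⁻¹: Y = Q⁻¹(R − B).
det Q = -2, so Q⁻¹ = [[-3/2, 3/2, -1], [21/2, -23/2, 6], [-17/2, 19/2, -5]].
Y = Q⁻¹(R − B) = [[-2, -5], [2, -2], [5, -3]].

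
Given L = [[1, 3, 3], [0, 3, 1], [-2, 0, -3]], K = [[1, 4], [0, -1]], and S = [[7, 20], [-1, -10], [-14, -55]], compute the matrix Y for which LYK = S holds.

Isolating Y: multiply by L⁻¹ from the left and K⁻¹ from the right, so Y = L⁻¹SK⁻¹.
det L = 3; the adjugate gives L⁻¹ = [[-3, 3, -2], [-2/3, 1, -1/3], [2, -2, 1]].
det K = -1; the adjugate gives K⁻¹ = [[1, 4], [0, -1]].
L⁻¹S = [[4, 20], [-1, -5], [2, 5]].
Y = (L⁻¹S)K⁻¹ = [[4, -4], [-1, 1], [2, 3]].

Y = [[4, -4], [-1, 1], [2, 3]]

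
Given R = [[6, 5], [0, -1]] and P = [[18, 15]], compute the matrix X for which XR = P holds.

Since R sits to the right of X, X = PR⁻¹.
R has determinant -6; R⁻¹ = [[1/6, 5/6], [0, -1]].
X = PR⁻¹ = [[18, 15]] · [[1/6, 5/6], [0, -1]] = [[3, 0]].

X = [[3, 0]]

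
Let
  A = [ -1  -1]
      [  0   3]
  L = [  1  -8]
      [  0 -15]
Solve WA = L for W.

W = [[-1, -3], [0, -5]]

A is on the right of W, so right-multiply by A⁻¹: W = LA⁻¹.
det A = -3; the adjugate gives A⁻¹ = [[-1, -1/3], [0, 1/3]].
W = LA⁻¹ = [[1, -8], [0, -15]] · [[-1, -1/3], [0, 1/3]] = [[-1, -3], [0, -5]].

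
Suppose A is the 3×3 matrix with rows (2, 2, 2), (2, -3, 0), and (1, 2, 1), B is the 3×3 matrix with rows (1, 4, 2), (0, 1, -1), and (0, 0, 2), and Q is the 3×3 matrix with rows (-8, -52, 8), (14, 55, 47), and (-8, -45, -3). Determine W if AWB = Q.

W = [[1, -5, 3], [-4, -3, -1], [-1, -2, -1]]

W = A⁻¹QB⁻¹ (apply A⁻¹ on the left and B⁻¹ on the right).
A has determinant 4; A⁻¹ = [[-3/4, 1/2, 3/2], [-1/2, 0, 1], [7/4, -1/2, -5/2]].
det B = 2, so B⁻¹ = [[1, -4, -3], [0, 1, 1/2], [0, 0, 1/2]].
A⁻¹Q = [[1, -1, 13], [-4, -19, -7], [-1, -6, -2]].
W = (A⁻¹Q)B⁻¹ = [[1, -5, 3], [-4, -3, -1], [-1, -2, -1]].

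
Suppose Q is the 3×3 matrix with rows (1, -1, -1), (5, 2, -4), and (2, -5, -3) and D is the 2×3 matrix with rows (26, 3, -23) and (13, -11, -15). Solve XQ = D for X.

X = [[-3, 5, 2], [-5, 2, 4]]

Right-multiplying both sides by Q⁻¹ gives X = DQ⁻¹.
det Q = -4; the adjugate gives Q⁻¹ = [[13/2, -1/2, -3/2], [-7/4, 1/4, 1/4], [29/4, -3/4, -7/4]].
X = DQ⁻¹ = [[26, 3, -23], [13, -11, -15]] · [[13/2, -1/2, -3/2], [-7/4, 1/4, 1/4], [29/4, -3/4, -7/4]] = [[-3, 5, 2], [-5, 2, 4]].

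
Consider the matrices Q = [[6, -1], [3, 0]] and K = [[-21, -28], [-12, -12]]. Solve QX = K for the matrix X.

Q is on the left of X, so left-multiply by Q⁻¹: X = Q⁻¹K.
Q has determinant 3; Q⁻¹ = [[0, 1/3], [-1, 2]].
X = Q⁻¹K = [[0, 1/3], [-1, 2]] · [[-21, -28], [-12, -12]] = [[-4, -4], [-3, 4]].

X = [[-4, -4], [-3, 4]]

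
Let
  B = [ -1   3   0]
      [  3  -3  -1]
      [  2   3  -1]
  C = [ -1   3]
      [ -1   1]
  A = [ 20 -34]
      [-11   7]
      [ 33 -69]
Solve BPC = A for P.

Isolating P: multiply by B⁻¹ from the left and C⁻¹ from the right, so P = B⁻¹AC⁻¹.
det B = -3; the adjugate gives B⁻¹ = [[-2, -1, 1], [-1/3, -1/3, 1/3], [-5, -3, 2]].
C has determinant 2; C⁻¹ = [[1/2, -3/2], [1/2, -1/2]].
B⁻¹A = [[4, -8], [8, -14], [-1, 11]].
P = (B⁻¹A)C⁻¹ = [[-2, -2], [-3, -5], [5, -4]].

P = [[-2, -2], [-3, -5], [5, -4]]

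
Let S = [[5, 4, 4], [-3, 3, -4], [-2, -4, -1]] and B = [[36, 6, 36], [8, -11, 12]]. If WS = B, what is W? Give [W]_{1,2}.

Since S sits to the right of W, W = BS⁻¹.
det S = -3; the adjugate gives S⁻¹ = [[19/3, 4, 28/3], [-5/3, -1, -8/3], [-6, -4, -9]].
W = BS⁻¹ = [[36, 6, 36], [8, -11, 12]] · [[19/3, 4, 28/3], [-5/3, -1, -8/3], [-6, -4, -9]] = [[2, -6, -4], [-3, -5, -4]].

-6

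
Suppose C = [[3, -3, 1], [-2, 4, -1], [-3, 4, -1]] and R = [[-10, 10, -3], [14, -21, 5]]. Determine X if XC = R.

Right-multiplying both sides by C⁻¹ gives X = RC⁻¹.
det C = 1; the adjugate gives C⁻¹ = [[0, 1, -1], [1, 0, 1], [4, -3, 6]].
X = RC⁻¹ = [[-10, 10, -3], [14, -21, 5]] · [[0, 1, -1], [1, 0, 1], [4, -3, 6]] = [[-2, -1, 2], [-1, -1, -5]].

X = [[-2, -1, 2], [-1, -1, -5]]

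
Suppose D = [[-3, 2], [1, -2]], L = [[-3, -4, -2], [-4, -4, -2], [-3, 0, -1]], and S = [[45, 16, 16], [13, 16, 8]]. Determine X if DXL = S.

X = D⁻¹SL⁻¹ (apply D⁻¹ on the left and L⁻¹ on the right).
det D = 4; the adjugate gives D⁻¹ = [[-1/2, -1/2], [-1/4, -3/4]].
L has determinant 4; L⁻¹ = [[1, -1, 0], [1/2, -3/4, 1/2], [-3, 3, -1]].
D⁻¹S = [[-29, -16, -12], [-21, -16, -10]].
X = (D⁻¹S)L⁻¹ = [[-1, 5, 4], [1, 3, 2]].

X = [[-1, 5, 4], [1, 3, 2]]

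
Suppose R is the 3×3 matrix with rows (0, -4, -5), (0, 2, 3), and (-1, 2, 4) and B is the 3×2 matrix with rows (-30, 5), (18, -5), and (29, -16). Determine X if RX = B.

X = [[-5, 6], [0, 5], [6, -5]]

Left-multiplying both sides by R⁻¹ gives X = R⁻¹B.
R has determinant 2; R⁻¹ = [[1, 3, -1], [-3/2, -5/2, 0], [1, 2, 0]].
X = R⁻¹B = [[1, 3, -1], [-3/2, -5/2, 0], [1, 2, 0]] · [[-30, 5], [18, -5], [29, -16]] = [[-5, 6], [0, 5], [6, -5]].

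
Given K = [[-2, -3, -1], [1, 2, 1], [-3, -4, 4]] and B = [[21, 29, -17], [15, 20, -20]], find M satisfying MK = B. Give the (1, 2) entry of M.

0

Since K sits to the right of M, M = BK⁻¹.
K has determinant -5; K⁻¹ = [[-12/5, -16/5, 1/5], [7/5, 11/5, -1/5], [-2/5, -1/5, 1/5]].
M = BK⁻¹ = [[21, 29, -17], [15, 20, -20]] · [[-12/5, -16/5, 1/5], [7/5, 11/5, -1/5], [-2/5, -1/5, 1/5]] = [[-3, 0, -5], [0, 0, -5]].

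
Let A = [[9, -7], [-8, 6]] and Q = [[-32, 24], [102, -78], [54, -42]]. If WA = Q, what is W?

W = [[0, 4], [6, -6], [6, 0]]

A is on the right of W, so right-multiply by A⁻¹: W = QA⁻¹.
det A = -2, so A⁻¹ = [[-3, -7/2], [-4, -9/2]].
W = QA⁻¹ = [[-32, 24], [102, -78], [54, -42]] · [[-3, -7/2], [-4, -9/2]] = [[0, 4], [6, -6], [6, 0]].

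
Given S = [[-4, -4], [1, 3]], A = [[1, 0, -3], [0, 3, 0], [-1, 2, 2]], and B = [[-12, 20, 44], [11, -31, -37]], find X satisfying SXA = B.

X = [[0, 2, 1], [5, -5, 1]]

Isolating X: multiply by S⁻¹ from the left and A⁻¹ from the right, so X = S⁻¹BA⁻¹.
S has determinant -8; S⁻¹ = [[-3/8, -1/2], [1/8, 1/2]].
A has determinant -3; A⁻¹ = [[-2, 2, -3], [0, 1/3, 0], [-1, 2/3, -1]].
S⁻¹B = [[-1, 8, 2], [4, -13, -13]].
X = (S⁻¹B)A⁻¹ = [[0, 2, 1], [5, -5, 1]].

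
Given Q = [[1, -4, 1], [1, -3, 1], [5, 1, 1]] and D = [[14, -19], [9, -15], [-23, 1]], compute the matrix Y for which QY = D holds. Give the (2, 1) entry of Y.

Left-multiplying both sides by Q⁻¹ gives Y = Q⁻¹D.
Q has determinant -4; Q⁻¹ = [[1, -5/4, 1/4], [-1, 1, 0], [-4, 21/4, -1/4]].
Y = Q⁻¹D = [[1, -5/4, 1/4], [-1, 1, 0], [-4, 21/4, -1/4]] · [[14, -19], [9, -15], [-23, 1]] = [[-3, 0], [-5, 4], [-3, -3]].

-5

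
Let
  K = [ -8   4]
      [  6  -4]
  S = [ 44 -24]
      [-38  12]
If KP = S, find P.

Left-multiplying both sides by K⁻¹ gives P = K⁻¹S.
det K = 8, so K⁻¹ = [[-1/2, -1/2], [-3/4, -1]].
P = K⁻¹S = [[-1/2, -1/2], [-3/4, -1]] · [[44, -24], [-38, 12]] = [[-3, 6], [5, 6]].

P = [[-3, 6], [5, 6]]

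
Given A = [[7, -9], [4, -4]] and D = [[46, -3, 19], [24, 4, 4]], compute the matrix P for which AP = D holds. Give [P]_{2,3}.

-6

Since A multiplies P on the left, P = A⁻¹D.
det A = 8, so A⁻¹ = [[-1/2, 9/8], [-1/2, 7/8]].
P = A⁻¹D = [[-1/2, 9/8], [-1/2, 7/8]] · [[46, -3, 19], [24, 4, 4]] = [[4, 6, -5], [-2, 5, -6]].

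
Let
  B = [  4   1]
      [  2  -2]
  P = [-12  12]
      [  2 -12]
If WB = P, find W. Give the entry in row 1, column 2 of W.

-6

B is on the right of W, so right-multiply by B⁻¹: W = PB⁻¹.
B has determinant -10; B⁻¹ = [[1/5, 1/10], [1/5, -2/5]].
W = PB⁻¹ = [[-12, 12], [2, -12]] · [[1/5, 1/10], [1/5, -2/5]] = [[0, -6], [-2, 5]].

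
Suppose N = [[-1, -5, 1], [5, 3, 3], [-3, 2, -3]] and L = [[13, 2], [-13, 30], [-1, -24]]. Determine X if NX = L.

X = [[-2, 3], [-2, 0], [1, 5]]

Since N multiplies X on the left, X = N⁻¹L.
det N = 4; the adjugate gives N⁻¹ = [[-15/4, -13/4, -9/2], [3/2, 3/2, 2], [19/4, 17/4, 11/2]].
X = N⁻¹L = [[-15/4, -13/4, -9/2], [3/2, 3/2, 2], [19/4, 17/4, 11/2]] · [[13, 2], [-13, 30], [-1, -24]] = [[-2, 3], [-2, 0], [1, 5]].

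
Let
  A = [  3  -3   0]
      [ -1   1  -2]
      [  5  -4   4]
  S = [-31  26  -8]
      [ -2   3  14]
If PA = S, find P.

P = [[-4, -6, -5], [-4, -5, 1]]

A is on the right of P, so right-multiply by A⁻¹: P = SA⁻¹.
det A = 6, so A⁻¹ = [[-2/3, 2, 1], [-1, 2, 1], [-1/6, -1/2, 0]].
P = SA⁻¹ = [[-31, 26, -8], [-2, 3, 14]] · [[-2/3, 2, 1], [-1, 2, 1], [-1/6, -1/2, 0]] = [[-4, -6, -5], [-4, -5, 1]].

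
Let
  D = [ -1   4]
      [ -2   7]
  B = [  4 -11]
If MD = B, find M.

M = [[6, -5]]

Since D sits to the right of M, M = BD⁻¹.
det D = 1; the adjugate gives D⁻¹ = [[7, -4], [2, -1]].
M = BD⁻¹ = [[4, -11]] · [[7, -4], [2, -1]] = [[6, -5]].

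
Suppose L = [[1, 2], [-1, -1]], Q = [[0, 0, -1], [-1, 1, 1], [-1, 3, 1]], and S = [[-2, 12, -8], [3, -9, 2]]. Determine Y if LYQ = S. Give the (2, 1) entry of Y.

Y = L⁻¹SQ⁻¹ (apply L⁻¹ on the left and Q⁻¹ on the right).
det L = 1; the adjugate gives L⁻¹ = [[-1, -2], [1, 1]].
det Q = 2; the adjugate gives Q⁻¹ = [[-1, -3/2, 1/2], [0, -1/2, 1/2], [-1, 0, 0]].
L⁻¹S = [[-4, 6, 4], [1, 3, -6]].
Y = (L⁻¹S)Q⁻¹ = [[0, 3, 1], [5, -3, 2]].

5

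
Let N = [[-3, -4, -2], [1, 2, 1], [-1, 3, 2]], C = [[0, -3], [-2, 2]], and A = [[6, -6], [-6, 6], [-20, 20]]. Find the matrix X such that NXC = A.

X = N⁻¹AC⁻¹ (apply N⁻¹ on the left and C⁻¹ on the right).
det N = -1, so N⁻¹ = [[-1, -2, 0], [3, 8, -1], [-5, -13, 2]].
det C = -6; the adjugate gives C⁻¹ = [[-1/3, -1/2], [-1/3, 0]].
N⁻¹A = [[6, -6], [-10, 10], [8, -8]].
X = (N⁻¹A)C⁻¹ = [[0, -3], [0, 5], [0, -4]].

X = [[0, -3], [0, 5], [0, -4]]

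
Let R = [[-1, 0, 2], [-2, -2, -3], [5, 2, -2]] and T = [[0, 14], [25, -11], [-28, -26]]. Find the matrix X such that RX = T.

X = [[-6, -4], [-2, 2], [-3, 5]]

Since R multiplies X on the left, X = R⁻¹T.
R has determinant 2; R⁻¹ = [[5, 2, 2], [-19/2, -4, -7/2], [3, 1, 1]].
X = R⁻¹T = [[5, 2, 2], [-19/2, -4, -7/2], [3, 1, 1]] · [[0, 14], [25, -11], [-28, -26]] = [[-6, -4], [-2, 2], [-3, 5]].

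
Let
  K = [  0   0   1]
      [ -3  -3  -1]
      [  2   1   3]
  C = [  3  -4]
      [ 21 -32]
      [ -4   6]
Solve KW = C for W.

Left-multiplying both sides by K⁻¹ gives W = K⁻¹C.
K has determinant 3; K⁻¹ = [[-8/3, 1/3, 1], [7/3, -2/3, -1], [1, 0, 0]].
W = K⁻¹C = [[-8/3, 1/3, 1], [7/3, -2/3, -1], [1, 0, 0]] · [[3, -4], [21, -32], [-4, 6]] = [[-5, 6], [-3, 6], [3, -4]].

W = [[-5, 6], [-3, 6], [3, -4]]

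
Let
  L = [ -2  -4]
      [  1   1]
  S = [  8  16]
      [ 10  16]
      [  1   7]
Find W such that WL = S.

W = [[-4, 0], [-3, 4], [-3, -5]]

Since L sits to the right of W, W = SL⁻¹.
det L = 2; the adjugate gives L⁻¹ = [[1/2, 2], [-1/2, -1]].
W = SL⁻¹ = [[8, 16], [10, 16], [1, 7]] · [[1/2, 2], [-1/2, -1]] = [[-4, 0], [-3, 4], [-3, -5]].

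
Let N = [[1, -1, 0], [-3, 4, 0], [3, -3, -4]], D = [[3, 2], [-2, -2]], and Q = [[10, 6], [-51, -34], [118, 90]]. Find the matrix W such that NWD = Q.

W = [[-1, 4], [-5, 3], [-4, 5]]

Left-multiply by N⁻¹ and right-multiply by D⁻¹: W = N⁻¹QD⁻¹.
N has determinant -4; N⁻¹ = [[4, 1, 0], [3, 1, 0], [3/4, 0, -1/4]].
det D = -2, so D⁻¹ = [[1, 1], [-1, -3/2]].
N⁻¹Q = [[-11, -10], [-21, -16], [-22, -18]].
W = (N⁻¹Q)D⁻¹ = [[-1, 4], [-5, 3], [-4, 5]].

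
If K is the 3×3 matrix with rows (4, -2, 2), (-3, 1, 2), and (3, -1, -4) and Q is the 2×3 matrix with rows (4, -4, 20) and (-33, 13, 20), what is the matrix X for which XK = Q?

X = [[4, 2, -2], [-3, 1, -6]]

K is on the right of X, so right-multiply by K⁻¹: X = QK⁻¹.
det K = 4, so K⁻¹ = [[-1/2, -5/2, -3/2], [-3/2, -11/2, -7/2], [0, -1/2, -1/2]].
X = QK⁻¹ = [[4, -4, 20], [-33, 13, 20]] · [[-1/2, -5/2, -3/2], [-3/2, -11/2, -7/2], [0, -1/2, -1/2]] = [[4, 2, -2], [-3, 1, -6]].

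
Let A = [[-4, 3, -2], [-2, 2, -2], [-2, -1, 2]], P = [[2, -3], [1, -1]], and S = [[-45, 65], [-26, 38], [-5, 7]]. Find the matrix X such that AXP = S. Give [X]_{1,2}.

Isolating X: multiply by A⁻¹ from the left and P⁻¹ from the right, so X = A⁻¹SP⁻¹.
det A = 4, so A⁻¹ = [[1/2, -1, -1/2], [2, -3, -1], [3/2, -5/2, -1/2]].
det P = 1, so P⁻¹ = [[-1, 3], [-1, 2]].
A⁻¹S = [[6, -9], [-7, 9], [0, -1]].
X = (A⁻¹S)P⁻¹ = [[3, 0], [-2, -3], [1, -2]].

0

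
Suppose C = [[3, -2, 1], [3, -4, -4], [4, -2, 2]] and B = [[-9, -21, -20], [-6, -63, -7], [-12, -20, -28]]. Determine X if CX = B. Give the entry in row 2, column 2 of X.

Left-multiplying both sides by C⁻¹ gives X = C⁻¹B.
det C = 6, so C⁻¹ = [[-8/3, 1/3, 2], [-11/3, 1/3, 5/2], [5/3, -1/3, -1]].
X = C⁻¹B = [[-8/3, 1/3, 2], [-11/3, 1/3, 5/2], [5/3, -1/3, -1]] · [[-9, -21, -20], [-6, -63, -7], [-12, -20, -28]] = [[-2, -5, -5], [1, 6, 1], [-1, 6, -3]].

6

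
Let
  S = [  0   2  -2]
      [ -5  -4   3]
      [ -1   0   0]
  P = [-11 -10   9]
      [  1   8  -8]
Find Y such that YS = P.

Y = [[-3, 1, 6], [4, 0, -1]]

S is on the right of Y, so right-multiply by S⁻¹: Y = PS⁻¹.
det S = 2, so S⁻¹ = [[0, 0, -1], [-3/2, -1, 5], [-2, -1, 5]].
Y = PS⁻¹ = [[-11, -10, 9], [1, 8, -8]] · [[0, 0, -1], [-3/2, -1, 5], [-2, -1, 5]] = [[-3, 1, 6], [4, 0, -1]].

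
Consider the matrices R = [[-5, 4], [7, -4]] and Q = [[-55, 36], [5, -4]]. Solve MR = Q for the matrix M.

M = [[4, -5], [-1, 0]]

Since R sits to the right of M, M = QR⁻¹.
det R = -8, so R⁻¹ = [[1/2, 1/2], [7/8, 5/8]].
M = QR⁻¹ = [[-55, 36], [5, -4]] · [[1/2, 1/2], [7/8, 5/8]] = [[4, -5], [-1, 0]].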